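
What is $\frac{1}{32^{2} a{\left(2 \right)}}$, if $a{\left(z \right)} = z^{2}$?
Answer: $\frac{1}{4096} \approx 0.00024414$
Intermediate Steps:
$\frac{1}{32^{2} a{\left(2 \right)}} = \frac{1}{32^{2} \cdot 2^{2}} = \frac{1}{1024 \cdot 4} = \frac{1}{4096}$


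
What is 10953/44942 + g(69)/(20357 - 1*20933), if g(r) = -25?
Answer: 3716239/12943296 ≈ 0.28712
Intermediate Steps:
10953/44942 + g(69)/(20357 - 1*20933) = 10953/44942 - 25/(20357 - 1*20933) = 10953*(1/44942) - 25/(20357 - 20933) = 10953/44942 - 25/(-576) = 10953/44942 - 25*(-1/576) = 10953/44942 + 25/576 = 3716239/12943296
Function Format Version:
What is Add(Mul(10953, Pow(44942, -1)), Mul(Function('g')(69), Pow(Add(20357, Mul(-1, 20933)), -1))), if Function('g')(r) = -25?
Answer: Rational(3716239, 12943296) ≈ 0.28712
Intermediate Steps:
Add(Mul(10953, Pow(44942, -1)), Mul(Function('g')(69), Pow(Add(20357, Mul(-1, 20933)), -1))) = Add(Mul(10953, Pow(44942, -1)), Mul(-25, Pow(Add(20357, Mul(-1, 20933)), -1))) = Add(Mul(10953, Rational(1, 44942)), Mul(-25, Pow(Add(20357, -20933), -1))) = Add(Rational(10953, 44942), Mul(-25, Pow(-576, -1))) = Add(Rational(10953, 44942), Mul(-25, Rational(-1, 576))) = Add(Rational(10953, 44942), Rational(25, 576)) = Rational(3716239, 12943296)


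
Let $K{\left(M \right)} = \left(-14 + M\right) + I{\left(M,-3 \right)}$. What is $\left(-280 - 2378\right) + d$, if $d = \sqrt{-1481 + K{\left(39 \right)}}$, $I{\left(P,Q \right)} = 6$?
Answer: $-2658 + 5 i \sqrt{58} \approx -2658.0 + 38.079 i$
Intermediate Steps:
$K{\left(M \right)} = -8 + M$ ($K{\left(M \right)} = \left(-14 + M\right) + 6 = -8 + M$)
$d = 5 i \sqrt{58}$ ($d = \sqrt{-1481 + \left(-8 + 39\right)} = \sqrt{-1481 + 31} = \sqrt{-1450} = 5 i \sqrt{58} \approx 38.079 i$)
$\left(-280 - 2378\right) + d = \left(-280 - 2378\right) + 5 i \sqrt{58} = -2658 + 5 i \sqrt{58}$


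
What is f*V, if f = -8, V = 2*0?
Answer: 0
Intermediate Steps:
V = 0
f*V = -8*0 = 0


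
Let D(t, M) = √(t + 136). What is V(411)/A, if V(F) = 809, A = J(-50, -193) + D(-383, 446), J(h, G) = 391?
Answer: 316319/153128 - 809*I*√247/153128 ≈ 2.0657 - 0.083031*I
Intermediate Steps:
D(t, M) = √(136 + t)
A = 391 + I*√247 (A = 391 + √(136 - 383) = 391 + √(-247) = 391 + I*√247 ≈ 391.0 + 15.716*I)
V(411)/A = 809/(391 + I*√247)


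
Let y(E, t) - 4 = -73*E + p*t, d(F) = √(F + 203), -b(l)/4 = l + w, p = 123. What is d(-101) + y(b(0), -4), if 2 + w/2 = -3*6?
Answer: -12168 + √102 ≈ -12158.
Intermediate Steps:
w = -40 (w = -4 + 2*(-3*6) = -4 + 2*(-18) = -4 - 36 = -40)
b(l) = 160 - 4*l (b(l) = -4*(l - 40) = -4*(-40 + l) = 160 - 4*l)
d(F) = √(203 + F)
y(E, t) = 4 - 73*E + 123*t (y(E, t) = 4 + (-73*E + 123*t) = 4 - 73*E + 123*t)
d(-101) + y(b(0), -4) = √(203 - 101) + (4 - 73*(160 - 4*0) + 123*(-4)) = √102 + (4 - 73*(160 + 0) - 492) = √102 + (4 - 73*160 - 492) = √102 + (4 - 11680 - 492) = √102 - 12168 = -12168 + √102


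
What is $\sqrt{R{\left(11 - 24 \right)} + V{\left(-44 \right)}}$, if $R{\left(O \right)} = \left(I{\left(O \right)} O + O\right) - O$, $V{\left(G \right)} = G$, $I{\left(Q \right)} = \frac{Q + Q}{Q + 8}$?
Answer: $\frac{3 i \sqrt{310}}{5} \approx 10.564 i$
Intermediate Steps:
$I{\left(Q \right)} = \frac{2 Q}{8 + Q}$
$R{\left(O \right)} = \frac{2 O^{2}}{8 + O}$ ($R{\left(O \right)} = \left(\frac{2 O}{8 + O} O + O\right) - O = \left(\frac{2 O^{2}}{8 + O} + O\right) - O = \left(O + \frac{2 O^{2}}{8 + O}\right) - O = \frac{2 O^{2}}{8 + O}$)
$\sqrt{R{\left(11 - 24 \right)} + V{\left(-44 \right)}} = \sqrt{\frac{2 \left(11 - 24\right)^{2}}{8 + \left(11 - 24\right)} - 44} = \sqrt{\frac{2 \left(-13\right)^{2}}{8 - 13} - 44} = \sqrt{2 \cdot 169 \frac{1}{-5} - 44} = \sqrt{2 \cdot 169 \left(- \frac{1}{5}\right) - 44} = \sqrt{- \frac{338}{5} - 44} = \sqrt{- \frac{558}{5}} = \frac{3 i \sqrt{310}}{5}$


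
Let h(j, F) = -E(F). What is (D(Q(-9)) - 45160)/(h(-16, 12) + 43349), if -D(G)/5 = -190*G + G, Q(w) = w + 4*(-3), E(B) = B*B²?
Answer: -65005/41621 ≈ -1.5618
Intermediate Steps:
E(B) = B³
Q(w) = -12 + w (Q(w) = w - 12 = -12 + w)
D(G) = 945*G (D(G) = -5*(-190*G + G) = -(-945)*G = 945*G)
h(j, F) = -F³
(D(Q(-9)) - 45160)/(h(-16, 12) + 43349) = (945*(-12 - 9) - 45160)/(-1*12³ + 43349) = (945*(-21) - 45160)/(-1*1728 + 43349) = (-19845 - 45160)/(-1728 + 43349) = -65005/41621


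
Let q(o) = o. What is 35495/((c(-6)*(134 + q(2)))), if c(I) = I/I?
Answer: 35495/136 ≈ 260.99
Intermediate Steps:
c(I) = 1
35495/((c(-6)*(134 + q(2)))) = 35495/((1*(134 + 2))) = 35495/((1*136)) = 35495/136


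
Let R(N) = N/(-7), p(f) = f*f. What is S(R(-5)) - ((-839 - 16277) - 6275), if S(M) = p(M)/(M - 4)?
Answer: 3765926/161 ≈ 23391.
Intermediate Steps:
p(f) = f²
R(N) = -N/7 (R(N) = N*(-⅐) = -N/7)
S(M) = M²/(-4 + M) (S(M) = M²/(M - 4) = M²/(-4 + M))
S(R(-5)) - ((-839 - 16277) - 6275) = (-⅐*(-5))²/(-4 - ⅐*(-5)) - ((-839 - 16277) - 6275) = (5/7)²/(-4 + 5/7) - (-17116 - 6275) = 25/(49*(-23/7)) - 1*(-23391) = (25/49)*(-7/23) + 23391 = -25/161 + 23391 = 3765926/161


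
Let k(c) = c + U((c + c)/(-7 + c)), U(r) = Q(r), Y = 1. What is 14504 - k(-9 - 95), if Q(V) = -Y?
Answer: 14609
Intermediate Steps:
Q(V) = -1 (Q(V) = -1*1 = -1)
U(r) = -1
k(c) = -1 + c (k(c) = c - 1 = -1 + c)
14504 - k(-9 - 95) = 14504 - (-1 + (-9 - 95)) = 14504 - (-1 - 104) = 14504 - 1*(-105) = 14504 + 105 = 14609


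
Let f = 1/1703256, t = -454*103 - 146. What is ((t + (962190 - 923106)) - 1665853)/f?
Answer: -2850700392312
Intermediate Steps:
t = -46908 (t = -46762 - 146 = -46908)
f = 1/1703256 ≈ 5.8711e-7
((t + (962190 - 923106)) - 1665853)/f = ((-46908 + (962190 - 923106)) - 1665853)/(1/1703256) = ((-46908 + 39084) - 1665853)*1703256 = (-7824 - 1665853)*1703256 = -1673677*1703256 = -2850700392312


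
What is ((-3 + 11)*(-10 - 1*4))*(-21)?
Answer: 2352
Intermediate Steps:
((-3 + 11)*(-10 - 1*4))*(-21) = (8*(-10 - 4))*(-21) = (8*(-14))*(-21) = -112*(-21) = 2352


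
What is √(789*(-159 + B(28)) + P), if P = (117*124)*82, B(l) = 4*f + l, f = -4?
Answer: 3*√119297 ≈ 1036.2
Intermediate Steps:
B(l) = -16 + l (B(l) = 4*(-4) + l = -16 + l)
P = 1189656 (P = 14508*82 = 1189656)
√(789*(-159 + B(28)) + P) = √(789*(-159 + (-16 + 28)) + 1189656) = √(789*(-159 + 12) + 1189656) = √(789*(-147) + 1189656) = √(-115983 + 1189656) = √1073673 = 3*√119297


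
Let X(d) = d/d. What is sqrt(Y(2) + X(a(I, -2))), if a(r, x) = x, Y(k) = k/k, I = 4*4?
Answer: sqrt(2) ≈ 1.4142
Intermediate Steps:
I = 16
Y(k) = 1
X(d) = 1
sqrt(Y(2) + X(a(I, -2))) = sqrt(1 + 1) = sqrt(2)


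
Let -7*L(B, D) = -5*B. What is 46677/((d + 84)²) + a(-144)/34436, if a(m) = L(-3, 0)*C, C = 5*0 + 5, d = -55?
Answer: 11251521129/202724732 ≈ 55.501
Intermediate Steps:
L(B, D) = 5*B/7 (L(B, D) = -(-5)*B/7 = 5*B/7)
C = 5 (C = 0 + 5 = 5)
a(m) = -75/7 (a(m) = ((5/7)*(-3))*5 = -15/7*5 = -75/7)
46677/((d + 84)²) + a(-144)/34436 = 46677/((-55 + 84)²) - 75/7/34436 = 46677/(29²) - 75/7*1/34436 = 46677/841 - 75/241052 = 11251521129/202724732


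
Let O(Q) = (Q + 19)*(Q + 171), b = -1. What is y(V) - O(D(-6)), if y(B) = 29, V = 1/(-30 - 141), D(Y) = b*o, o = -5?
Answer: -4195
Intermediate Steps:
D(Y) = 5 (D(Y) = -1*(-5) = 5)
V = -1/171 (V = 1/(-171) = -1/171 ≈ -0.0058480)
O(Q) = (19 + Q)*(171 + Q)
y(V) - O(D(-6)) = 29 - (3249 + 5**2 + 190*5) = 29 - (3249 + 25 + 950) = 29 - 1*4224 = 29 - 4224 = -4195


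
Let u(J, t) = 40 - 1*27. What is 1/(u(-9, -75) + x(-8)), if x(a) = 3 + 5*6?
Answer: 1/46 ≈ 0.021739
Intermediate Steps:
u(J, t) = 13 (u(J, t) = 40 - 27 = 13)
x(a) = 33 (x(a) = 3 + 30 = 33)
1/(u(-9, -75) + x(-8)) = 1/(13 + 33) = 1/46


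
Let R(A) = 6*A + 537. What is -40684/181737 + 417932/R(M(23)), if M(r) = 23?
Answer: 312453688/504825 ≈ 618.93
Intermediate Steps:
R(A) = 537 + 6*A
-40684/181737 + 417932/R(M(23)) = -40684/181737 + 417932/(537 + 6*23) = -40684*1/181737 + 417932/(537 + 138) = -40684/181737 + 417932/675 = 312453688/504825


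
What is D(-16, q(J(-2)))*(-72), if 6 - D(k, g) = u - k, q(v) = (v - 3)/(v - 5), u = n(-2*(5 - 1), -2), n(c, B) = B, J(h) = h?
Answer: 576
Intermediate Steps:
u = -2
q(v) = (-3 + v)/(-5 + v)
D(k, g) = 8 + k (D(k, g) = 6 - (-2 - k) = 6 + (2 + k) = 8 + k)
D(-16, q(J(-2)))*(-72) = (8 - 16)*(-72) = -8*(-72) = 576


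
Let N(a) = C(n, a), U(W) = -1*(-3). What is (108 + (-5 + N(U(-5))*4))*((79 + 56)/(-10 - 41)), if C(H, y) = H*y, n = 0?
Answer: -4635/17 ≈ -272.65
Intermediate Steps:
U(W) = 3
N(a) = 0 (N(a) = 0*a = 0)
(108 + (-5 + N(U(-5))*4))*((79 + 56)/(-10 - 41)) = (108 + (-5 + 0*4))*((79 + 56)/(-10 - 41)) = (108 + (-5 + 0))*(135/(-51)) = (108 - 5)*(135*(-1/51)) = 103*(-45/17) = -4635/17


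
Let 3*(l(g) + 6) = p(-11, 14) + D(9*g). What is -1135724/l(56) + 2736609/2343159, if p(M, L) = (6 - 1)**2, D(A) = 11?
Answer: -49280842453/260351 ≈ -1.8929e+5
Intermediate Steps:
p(M, L) = 25 (p(M, L) = 5**2 = 25)
l(g) = 6 (l(g) = -6 + (25 + 11)/3 = -6 + (1/3)*36 = -6 + 12 = 6)
-1135724/l(56) + 2736609/2343159 = -1135724/6 + 2736609/2343159 = -1135724*1/6 + 2736609*(1/2343159) = -567862/3 + 912203/781053 = -49280842453/260351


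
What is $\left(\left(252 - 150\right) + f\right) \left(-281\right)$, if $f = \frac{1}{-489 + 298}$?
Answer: $- \frac{5474161}{191} \approx -28661.0$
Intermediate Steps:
$f = - \frac{1}{191}$ ($f = \frac{1}{-191} = - \frac{1}{191} \approx -0.0052356$)
$\left(\left(252 - 150\right) + f\right) \left(-281\right) = \left(\left(252 - 150\right) - \frac{1}{191}\right) \left(-281\right) = \left(102 - \frac{1}{191}\right) \left(-281\right) = \frac{19481}{191} \left(-281\right) = - \frac{5474161}{191}$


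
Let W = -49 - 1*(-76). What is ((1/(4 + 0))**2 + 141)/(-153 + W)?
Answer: -2257/2016 ≈ -1.1195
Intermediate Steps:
W = 27 (W = -49 + 76 = 27)
((1/(4 + 0))**2 + 141)/(-153 + W) = ((1/(4 + 0))**2 + 141)/(-153 + 27) = ((1/4)**2 + 141)/(-126) = ((1/4)**2 + 141)*(-1/126) = (1/16 + 141)*(-1/126) = (2257/16)*(-1/126) = -2257/2016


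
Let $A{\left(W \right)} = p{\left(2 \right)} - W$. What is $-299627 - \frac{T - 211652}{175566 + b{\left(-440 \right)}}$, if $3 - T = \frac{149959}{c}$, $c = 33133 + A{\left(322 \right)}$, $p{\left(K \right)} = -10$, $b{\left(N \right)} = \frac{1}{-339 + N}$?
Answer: $- \frac{1344138905626585819}{4486058712313} \approx -2.9963 \cdot 10^{5}$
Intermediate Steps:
$A{\left(W \right)} = -10 - W$
$c = 32801$ ($c = 33133 - 332 = 32801$)
$T = - \frac{51556}{32801}$ ($T = 3 - \frac{149959}{32801} = - \frac{51556}{32801} \approx -1.5718$)
$-299627 - \frac{T - 211652}{175566 + b{\left(-440 \right)}} = -299627 - \frac{- \frac{51556}{32801} - 211652}{175566 + \frac{1}{-339 - 440}} = -299627 - - \frac{6942448808}{32801 \left(175566 + \frac{1}{-779}\right)} = -299627 - - \frac{6942448808}{32801 \left(175566 - \frac{1}{779}\right)} = -299627 - - \frac{6942448808}{32801 \cdot \frac{136765913}{779}} = -299627 - \left(- \frac{6942448808}{32801}\right) \frac{779}{136765913} = -299627 - - \frac{5408167621432}{4486058712313} = -299627 + \frac{5408167621432}{4486058712313} = - \frac{1344138905626585819}{4486058712313}$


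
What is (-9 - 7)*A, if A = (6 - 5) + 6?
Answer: -112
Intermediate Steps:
A = 7 (A = 1 + 6 = 7)
(-9 - 7)*A = (-9 - 7)*7 = -16*7 = -112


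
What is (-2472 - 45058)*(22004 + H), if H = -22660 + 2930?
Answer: -108083220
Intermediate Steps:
H = -19730
(-2472 - 45058)*(22004 + H) = (-2472 - 45058)*(22004 - 19730) = -47530*2274 = -108083220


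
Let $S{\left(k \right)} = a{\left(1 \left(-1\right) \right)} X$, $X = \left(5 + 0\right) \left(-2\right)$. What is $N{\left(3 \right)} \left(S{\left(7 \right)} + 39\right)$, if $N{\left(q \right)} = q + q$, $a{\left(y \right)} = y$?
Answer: $294$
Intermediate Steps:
$X = -10$ ($X = 5 \left(-2\right) = -10$)
$S{\left(k \right)} = 10$ ($S{\left(k \right)} = 1 \left(-1\right) \left(-10\right) = \left(-1\right) \left(-10\right) = 10$)
$N{\left(q \right)} = 2 q$
$N{\left(3 \right)} \left(S{\left(7 \right)} + 39\right) = 2 \cdot 3 \left(10 + 39\right) = 6 \cdot 49 = 294$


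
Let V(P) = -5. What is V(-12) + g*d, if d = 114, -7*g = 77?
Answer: -1259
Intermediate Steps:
g = -11 (g = -1/7*77 = -11)
V(-12) + g*d = -5 - 11*114 = -5 - 1254 = -1259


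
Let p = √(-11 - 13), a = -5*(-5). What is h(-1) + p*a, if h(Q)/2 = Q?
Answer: -2 + 50*I*√6 ≈ -2.0 + 122.47*I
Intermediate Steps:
a = 25
p = 2*I*√6 (p = √(-24) = 2*I*√6 ≈ 4.899*I)
h(Q) = 2*Q
h(-1) + p*a = 2*(-1) + (2*I*√6)*25 = -2 + 50*I*√6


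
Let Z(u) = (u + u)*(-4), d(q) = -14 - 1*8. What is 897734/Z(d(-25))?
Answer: 448867/88 ≈ 5100.8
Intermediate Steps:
d(q) = -22 (d(q) = -14 - 8 = -22)
Z(u) = -8*u (Z(u) = (2*u)*(-4) = -8*u)
897734/Z(d(-25)) = 897734/((-8*(-22))) = 897734/176 = 897734*(1/176) = 448867/88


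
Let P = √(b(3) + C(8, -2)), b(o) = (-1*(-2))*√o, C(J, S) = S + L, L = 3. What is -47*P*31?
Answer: -1457*√(1 + 2*√3) ≈ -3078.4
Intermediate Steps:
C(J, S) = 3 + S (C(J, S) = S + 3 = 3 + S)
b(o) = 2*√o
P = √(1 + 2*√3) (P = √(2*√3 + (3 - 2)) = √(2*√3 + 1) = √(1 + 2*√3) ≈ 2.1128)
-47*P*31 = -47*√(1 + 2*√3)*31 = -1457*√(1 + 2*√3)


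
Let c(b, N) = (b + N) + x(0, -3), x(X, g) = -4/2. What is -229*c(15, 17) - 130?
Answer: -7000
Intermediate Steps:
x(X, g) = -2 (x(X, g) = -4*½ = -2)
c(b, N) = -2 + N + b (c(b, N) = (b + N) - 2 = (N + b) - 2 = -2 + N + b)
-229*c(15, 17) - 130 = -229*(-2 + 17 + 15) - 130 = -229*30 - 130 = -6870 - 130 = -7000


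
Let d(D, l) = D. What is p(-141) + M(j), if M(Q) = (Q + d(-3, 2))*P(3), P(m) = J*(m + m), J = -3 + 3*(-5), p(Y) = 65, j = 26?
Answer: -2419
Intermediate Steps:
J = -18 (J = -3 - 15 = -18)
P(m) = -36*m (P(m) = -18*(m + m) = -36*m)
M(Q) = 324 - 108*Q (M(Q) = (Q - 3)*(-36*3) = (-3 + Q)*(-108) = 324 - 108*Q)
p(-141) + M(j) = 65 + (324 - 108*26) = 65 + (324 - 2808) = 65 - 2484 = -2419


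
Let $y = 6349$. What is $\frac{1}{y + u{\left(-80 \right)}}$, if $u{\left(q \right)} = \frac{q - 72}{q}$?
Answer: $\frac{10}{63509} \approx 0.00015746$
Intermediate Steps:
$u{\left(q \right)} = \frac{-72 + q}{q}$
$\frac{1}{y + u{\left(-80 \right)}} = \frac{1}{6349 + \frac{-72 - 80}{-80}} = \frac{1}{6349 - - \frac{19}{10}} = \frac{1}{6349 + \frac{19}{10}} = \frac{1}{\frac{63509}{10}} = \frac{10}{63509}$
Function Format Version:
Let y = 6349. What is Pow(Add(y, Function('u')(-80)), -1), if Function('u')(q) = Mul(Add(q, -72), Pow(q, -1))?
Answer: Rational(10, 63509) ≈ 0.00015746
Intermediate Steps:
Function('u')(q) = Mul(Pow(q, -1), Add(-72, q)) (Function('u')(q) = Mul(Add(-72, q), Pow(q, -1)) = Mul(Pow(q, -1), Add(-72, q)))
Pow(Add(y, Function('u')(-80)), -1) = Pow(Add(6349, Mul(Pow(-80, -1), Add(-72, -80))), -1) = Pow(Add(6349, Mul(Rational(-1, 80), -152)), -1) = Pow(Add(6349, Rational(19, 10)), -1) = Pow(Rational(63509, 10), -1) = Rational(10, 63509)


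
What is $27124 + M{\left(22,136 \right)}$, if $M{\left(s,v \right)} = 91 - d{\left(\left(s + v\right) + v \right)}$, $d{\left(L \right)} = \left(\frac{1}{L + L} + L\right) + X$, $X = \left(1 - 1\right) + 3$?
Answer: $\frac{15827783}{588} \approx 26918.0$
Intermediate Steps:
$X = 3$ ($X = 0 + 3 = 3$)
$d{\left(L \right)} = 3 + L + \frac{1}{2 L}$ ($d{\left(L \right)} = \left(\frac{1}{L + L} + L\right) + 3 = \left(\frac{1}{2 L} + L\right) + 3 = \left(L + \frac{1}{2 L}\right) + 3 = 3 + L + \frac{1}{2 L}$)
$M{\left(s,v \right)} = 88 - s - 2 v - \frac{1}{2 \left(s + 2 v\right)}$ ($M{\left(s,v \right)} = 91 - \left(3 + \left(\left(s + v\right) + v\right) + \frac{1}{2 \left(\left(s + v\right) + v\right)}\right) = 91 - \left(3 + \left(s + 2 v\right) + \frac{1}{2 \left(s + 2 v\right)}\right) = 91 - \left(3 + s + \frac{1}{2 \left(s + 2 v\right)} + 2 v\right) = 88 - s - 2 v - \frac{1}{2 \left(s + 2 v\right)}$)
$27124 + M{\left(22,136 \right)} = 27124 + \frac{- \frac{1}{2} + \left(22 + 2 \cdot 136\right) \left(88 - 22 - 272\right)}{22 + 2 \cdot 136} = 27124 + \frac{- \frac{1}{2} + \left(22 + 272\right) \left(88 - 22 - 272\right)}{22 + 272} = 27124 + \frac{- \frac{1}{2} + 294 \left(-206\right)}{294} = 27124 + \frac{- \frac{1}{2} - 60564}{294} = 27124 + \frac{1}{294} \left(- \frac{121129}{2}\right) = 27124 - \frac{121129}{588} = \frac{15827783}{588}$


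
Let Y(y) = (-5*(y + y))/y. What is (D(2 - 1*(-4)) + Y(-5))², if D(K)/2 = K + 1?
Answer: 16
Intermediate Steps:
Y(y) = -10 (Y(y) = (-10*y)/y = -10)
D(K) = 2 + 2*K (D(K) = 2*(K + 1) = 2*(1 + K) = 2 + 2*K)
(D(2 - 1*(-4)) + Y(-5))² = ((2 + 2*(2 - 1*(-4))) - 10)² = ((2 + 2*(2 + 4)) - 10)² = ((2 + 2*6) - 10)² = ((2 + 12) - 10)² = (14 - 10)² = 4² = 16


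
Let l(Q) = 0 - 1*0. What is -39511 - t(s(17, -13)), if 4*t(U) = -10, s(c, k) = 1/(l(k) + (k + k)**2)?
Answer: -79017/2 ≈ -39509.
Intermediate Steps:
l(Q) = 0 (l(Q) = 0 + 0 = 0)
s(c, k) = 1/(4*k**2) (s(c, k) = 1/(0 + (k + k)**2) = 1/(0 + (2*k)**2) = 1/(0 + 4*k**2) = 1/(4*k**2))
t(U) = -5/2 (t(U) = (1/4)*(-10) = -5/2)
-39511 - t(s(17, -13)) = -39511 - 1*(-5/2) = -39511 + 5/2 = -79017/2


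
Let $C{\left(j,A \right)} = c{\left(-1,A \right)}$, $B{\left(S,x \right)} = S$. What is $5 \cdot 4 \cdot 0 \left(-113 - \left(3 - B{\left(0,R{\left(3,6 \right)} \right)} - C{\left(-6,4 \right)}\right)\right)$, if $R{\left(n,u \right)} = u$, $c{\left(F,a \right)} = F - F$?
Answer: $0$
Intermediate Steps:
$c{\left(F,a \right)} = 0$
$C{\left(j,A \right)} = 0$
$5 \cdot 4 \cdot 0 \left(-113 - \left(3 - B{\left(0,R{\left(3,6 \right)} \right)} - C{\left(-6,4 \right)}\right)\right) = 5 \cdot 4 \cdot 0 \left(-113 + \left(\left(0 + 0\right) - 3\right)\right) = 20 \cdot 0 \left(-113 + \left(0 - 3\right)\right) = 0 \left(-113 - 3\right) = 0 \left(-116\right) = 0$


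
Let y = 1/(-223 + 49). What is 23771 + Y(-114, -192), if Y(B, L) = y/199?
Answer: 823094645/34626 ≈ 23771.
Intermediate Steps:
y = -1/174 (y = 1/(-174) = -1/174 ≈ -0.0057471)
Y(B, L) = -1/34626 (Y(B, L) = -1/174/199 = -1/174*1/199 = -1/34626)
23771 + Y(-114, -192) = 23771 - 1/34626 = 823094645/34626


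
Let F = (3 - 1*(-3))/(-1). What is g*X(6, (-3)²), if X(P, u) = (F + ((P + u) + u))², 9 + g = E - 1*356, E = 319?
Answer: -14904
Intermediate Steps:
F = -6 (F = (3 + 3)*(-1) = 6*(-1) = -6)
g = -46 (g = -9 + (319 - 1*356) = -9 + (319 - 356) = -9 - 37 = -46)
X(P, u) = (-6 + P + 2*u)² (X(P, u) = (-6 + ((P + u) + u))² = (-6 + (P + 2*u))² = (-6 + P + 2*u)²)
g*X(6, (-3)²) = -46*(-6 + 6 + 2*(-3)²)² = -46*(-6 + 6 + 2*9)² = -46*(-6 + 6 + 18)² = -46*18² = -46*324 = -14904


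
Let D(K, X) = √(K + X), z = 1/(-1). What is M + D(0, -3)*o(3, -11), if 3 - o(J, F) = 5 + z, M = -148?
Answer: -148 - I*√3 ≈ -148.0 - 1.732*I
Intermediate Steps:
z = -1
o(J, F) = -1 (o(J, F) = 3 - (5 - 1) = 3 - 1*4 = 3 - 4 = -1)
M + D(0, -3)*o(3, -11) = -148 + √(0 - 3)*(-1) = -148 + √(-3)*(-1) = -148 + (I*√3)*(-1) = -148 - I*√3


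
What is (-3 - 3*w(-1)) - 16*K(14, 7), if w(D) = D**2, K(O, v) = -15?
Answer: 234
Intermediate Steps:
(-3 - 3*w(-1)) - 16*K(14, 7) = (-3 - 3*(-1)**2) - 16*(-15) = (-3 - 3*1) + 240 = (-3 - 3) + 240 = -6 + 240 = 234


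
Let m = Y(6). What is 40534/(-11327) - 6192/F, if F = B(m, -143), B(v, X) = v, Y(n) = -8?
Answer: 8726564/11327 ≈ 770.42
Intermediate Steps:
m = -8
F = -8
40534/(-11327) - 6192/F = 40534/(-11327) - 6192/(-8) = 40534*(-1/11327) - 6192*(-⅛) = -40534/11327 + 774 = 8726564/11327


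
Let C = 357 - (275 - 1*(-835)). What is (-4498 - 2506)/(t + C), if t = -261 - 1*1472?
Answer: 3502/1243 ≈ 2.8174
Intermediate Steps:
t = -1733 (t = -261 - 1472 = -1733)
C = -753 (C = 357 - (275 + 835) = 357 - 1*1110 = 357 - 1110 = -753)
(-4498 - 2506)/(t + C) = (-4498 - 2506)/(-1733 - 753) = -7004/(-2486) = -7004*(-1/2486) = 3502/1243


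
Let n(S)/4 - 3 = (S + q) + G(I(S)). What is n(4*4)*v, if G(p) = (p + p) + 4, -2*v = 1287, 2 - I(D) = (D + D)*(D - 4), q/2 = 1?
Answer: 1902186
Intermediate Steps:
q = 2 (q = 2*1 = 2)
I(D) = 2 - 2*D*(-4 + D) (I(D) = 2 - (D + D)*(D - 4) = 2 - 2*D*(-4 + D))
v = -1287/2 (v = -1/2*1287 = -1287/2 ≈ -643.50)
G(p) = 4 + 2*p (G(p) = 2*p + 4 = 4 + 2*p)
n(S) = 52 - 16*S**2 + 68*S (n(S) = 12 + 4*((S + 2) + (4 + 2*(2 - 2*S**2 + 8*S))) = 12 + 4*((2 + S) + (4 + (4 - 4*S**2 + 16*S))) = 12 + 4*((2 + S) + (8 - 4*S**2 + 16*S)) = 12 + 4*(10 - 4*S**2 + 17*S) = 12 + (40 - 16*S**2 + 68*S) = 52 - 16*S**2 + 68*S)
n(4*4)*v = (52 - 16*(4*4)**2 + 68*(4*4))*(-1287/2) = (52 - 16*16**2 + 68*16)*(-1287/2) = (52 - 16*256 + 1088)*(-1287/2) = (52 - 4096 + 1088)*(-1287/2) = -2956*(-1287/2) = 1902186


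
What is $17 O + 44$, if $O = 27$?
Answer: $503$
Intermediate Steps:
$17 O + 44 = 17 \cdot 27 + 44 = 459 + 44 = 503$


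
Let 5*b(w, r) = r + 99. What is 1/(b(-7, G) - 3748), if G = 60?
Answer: -5/18581 ≈ -0.00026909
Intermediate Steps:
b(w, r) = 99/5 + r/5 (b(w, r) = (r + 99)/5 = (99 + r)/5 = 99/5 + r/5)
1/(b(-7, G) - 3748) = 1/((99/5 + (⅕)*60) - 3748) = 1/((99/5 + 12) - 3748) = 1/(159/5 - 3748) = 1/(-18581/5) = -5/18581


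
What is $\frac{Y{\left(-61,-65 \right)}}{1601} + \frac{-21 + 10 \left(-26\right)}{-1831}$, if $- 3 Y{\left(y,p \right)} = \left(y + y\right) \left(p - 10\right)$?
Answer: $- \frac{5134669}{2931431} \approx -1.7516$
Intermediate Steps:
$Y{\left(y,p \right)} = - \frac{2 y \left(-10 + p\right)}{3}$ ($Y{\left(y,p \right)} = - \frac{\left(y + y\right) \left(p - 10\right)}{3} = - \frac{2 y \left(-10 + p\right)}{3}$)
$\frac{Y{\left(-61,-65 \right)}}{1601} + \frac{-21 + 10 \left(-26\right)}{-1831} = \frac{\frac{2}{3} \left(-61\right) \left(10 - -65\right)}{1601} + \frac{-21 + 10 \left(-26\right)}{-1831} = \frac{2}{3} \left(-61\right) \left(10 + 65\right) \frac{1}{1601} + \left(-21 - 260\right) \left(- \frac{1}{1831}\right) = \frac{2}{3} \left(-61\right) 75 \cdot \frac{1}{1601} - - \frac{281}{1831} = \left(-3050\right) \frac{1}{1601} + \frac{281}{1831} = - \frac{3050}{1601} + \frac{281}{1831} = - \frac{5134669}{2931431}$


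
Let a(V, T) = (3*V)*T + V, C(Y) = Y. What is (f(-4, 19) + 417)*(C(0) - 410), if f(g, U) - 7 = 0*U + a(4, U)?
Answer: -268960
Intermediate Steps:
a(V, T) = V + 3*T*V (a(V, T) = 3*T*V + V = V + 3*T*V)
f(g, U) = 11 + 12*U (f(g, U) = 7 + (0*U + 4*(1 + 3*U)) = 7 + (0 + (4 + 12*U)) = 7 + (4 + 12*U) = 11 + 12*U)
(f(-4, 19) + 417)*(C(0) - 410) = ((11 + 12*19) + 417)*(0 - 410) = ((11 + 228) + 417)*(-410) = (239 + 417)*(-410) = 656*(-410) = -268960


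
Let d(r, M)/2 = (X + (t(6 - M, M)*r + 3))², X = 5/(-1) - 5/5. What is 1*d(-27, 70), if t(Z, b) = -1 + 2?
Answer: 1800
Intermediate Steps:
t(Z, b) = 1
X = -6 (X = 5*(-1) - 5*⅕ = -5 - 1 = -6)
d(r, M) = 2*(-3 + r)² (d(r, M) = 2*(-6 + (1*r + 3))² = 2*(-6 + (r + 3))² = 2*(-6 + (3 + r))² = 2*(-3 + r)²)
1*d(-27, 70) = 1*(2*(-3 - 27)²) = 1*(2*(-30)²) = 1*(2*900) = 1*1800 = 1800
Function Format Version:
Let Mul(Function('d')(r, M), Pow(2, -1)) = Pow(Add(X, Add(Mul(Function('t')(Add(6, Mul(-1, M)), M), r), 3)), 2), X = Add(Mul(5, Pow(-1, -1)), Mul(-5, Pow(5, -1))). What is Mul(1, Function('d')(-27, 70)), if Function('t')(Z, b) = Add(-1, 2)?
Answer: 1800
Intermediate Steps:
Function('t')(Z, b) = 1
X = -6 (X = Add(Mul(5, -1), Mul(-5, Rational(1, 5))) = Add(-5, -1) = -6)
Function('d')(r, M) = Mul(2, Pow(Add(-3, r), 2)) (Function('d')(r, M) = Mul(2, Pow(Add(-6, Add(Mul(1, r), 3)), 2)) = Mul(2, Pow(Add(-6, Add(r, 3)), 2)) = Mul(2, Pow(Add(-6, Add(3, r)), 2)) = Mul(2, Pow(Add(-3, r), 2)))
Mul(1, Function('d')(-27, 70)) = Mul(1, Mul(2, Pow(Add(-3, -27), 2))) = Mul(1, Mul(2, Pow(-30, 2))) = Mul(1, Mul(2, 900)) = Mul(1, 1800) = 1800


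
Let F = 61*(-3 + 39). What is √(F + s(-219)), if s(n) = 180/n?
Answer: 2*√2924526/73 ≈ 46.853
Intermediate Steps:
F = 2196 (F = 61*36 = 2196)
√(F + s(-219)) = √(2196 + 180/(-219)) = √(2196 + 180*(-1/219)) = √(2196 - 60/73) = √(160248/73) = 2*√2924526/73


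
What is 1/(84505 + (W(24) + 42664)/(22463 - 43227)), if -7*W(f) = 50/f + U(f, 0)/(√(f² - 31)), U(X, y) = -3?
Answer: 140103492374767573680/11839157753080552099558049 + 62790336*√545/11839157753080552099558049 ≈ 1.1834e-5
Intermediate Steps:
W(f) = -50/(7*f) + 3/(7*√(-31 + f²)) (W(f) = -(50/f - 3/√(f² - 31))/7 = -(50/f - 3/√(-31 + f²))/7 = -(-3/√(-31 + f²) + 50/f)/7 = -50/(7*f) + 3/(7*√(-31 + f²)))
1/(84505 + (W(24) + 42664)/(22463 - 43227)) = 1/(84505 + ((-50/7/24 + 3/(7*√(-31 + 24²))) + 42664)/(22463 - 43227)) = 1/(84505 + ((-50/7*1/24 + 3/(7*√(-31 + 576))) + 42664)/(-20764)) = 1/(84505 + ((-25/84 + 3/(7*√545)) + 42664)*(-1/20764)) = 1/(84505 + ((-25/84 + 3*(√545/545)/7) + 42664)*(-1/20764)) = 1/(84505 + ((-25/84 + 3*√545/3815) + 42664)*(-1/20764)) = 1/(84505 + (3583751/84 + 3*√545/3815)*(-1/20764)) = 1/(84505 + (-3583751/1744176 - 3*√545/79214660)) = 1/(147388009129/1744176 - 3*√545/79214660)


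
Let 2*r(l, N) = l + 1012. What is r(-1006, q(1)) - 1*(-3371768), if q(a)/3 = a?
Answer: 3371771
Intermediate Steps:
q(a) = 3*a
r(l, N) = 506 + l/2 (r(l, N) = (l + 1012)/2 = (1012 + l)/2 = 506 + l/2)
r(-1006, q(1)) - 1*(-3371768) = (506 + (½)*(-1006)) - 1*(-3371768) = (506 - 503) + 3371768 = 3 + 3371768 = 3371771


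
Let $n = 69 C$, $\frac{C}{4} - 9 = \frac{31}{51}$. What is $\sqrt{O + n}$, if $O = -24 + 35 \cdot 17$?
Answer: $\frac{\sqrt{931379}}{17} \approx 56.769$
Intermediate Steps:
$C = \frac{1960}{51}$ ($C = 36 + 4 \cdot \frac{31}{51} = 36 + \frac{124}{51} = \frac{1960}{51} \approx 38.431$)
$n = \frac{45080}{17}$ ($n = 69 \cdot \frac{1960}{51} = \frac{45080}{17} \approx 2651.8$)
$O = 571$ ($O = -24 + 595 = 571$)
$\sqrt{O + n} = \sqrt{571 + \frac{45080}{17}} = \sqrt{\frac{54787}{17}} = \frac{\sqrt{931379}}{17}$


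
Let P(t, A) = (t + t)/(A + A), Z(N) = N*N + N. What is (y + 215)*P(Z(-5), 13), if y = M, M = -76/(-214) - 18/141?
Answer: 21647580/65377 ≈ 331.12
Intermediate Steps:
Z(N) = N + N**2 (Z(N) = N**2 + N = N + N**2)
P(t, A) = t/A (P(t, A) = (2*t)/((2*A)) = (2*t)*(1/(2*A)) = t/A)
M = 1144/5029 (M = -76*(-1/214) - 18*1/141 = 38/107 - 6/47 = 1144/5029 ≈ 0.22748)
y = 1144/5029 ≈ 0.22748
(y + 215)*P(Z(-5), 13) = (1144/5029 + 215)*(-5*(1 - 5)/13) = 1082379*(-5*(-4)*(1/13))/5029 = 1082379*(20*(1/13))/5029 = (1082379/5029)*(20/13) = 21647580/65377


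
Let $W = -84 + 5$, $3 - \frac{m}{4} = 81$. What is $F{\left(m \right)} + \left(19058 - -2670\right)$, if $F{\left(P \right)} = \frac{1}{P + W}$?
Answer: $\frac{8495647}{391} \approx 21728.0$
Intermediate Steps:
$m = -312$ ($m = 12 - 324 = -312$)
$W = -79$
$F{\left(P \right)} = \frac{1}{-79 + P}$ ($F{\left(P \right)} = \frac{1}{P - 79} = \frac{1}{-79 + P}$)
$F{\left(m \right)} + \left(19058 - -2670\right) = \frac{1}{-79 - 312} + \left(19058 - -2670\right) = \frac{1}{-391} + \left(19058 + 2670\right) = - \frac{1}{391} + 21728 = \frac{8495647}{391}$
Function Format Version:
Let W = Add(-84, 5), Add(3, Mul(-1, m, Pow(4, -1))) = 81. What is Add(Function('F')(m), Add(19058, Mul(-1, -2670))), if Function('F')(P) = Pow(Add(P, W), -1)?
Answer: Rational(8495647, 391) ≈ 21728.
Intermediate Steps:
m = -312 (m = Add(12, Mul(-4, 81)) = Add(12, -324) = -312)
W = -79
Function('F')(P) = Pow(Add(-79, P), -1) (Function('F')(P) = Pow(Add(P, -79), -1) = Pow(Add(-79, P), -1))
Add(Function('F')(m), Add(19058, Mul(-1, -2670))) = Add(Pow(Add(-79, -312), -1), Add(19058, Mul(-1, -2670))) = Add(Pow(-391, -1), Add(19058, 2670)) = Add(Rational(-1, 391), 21728) = Rational(8495647, 391)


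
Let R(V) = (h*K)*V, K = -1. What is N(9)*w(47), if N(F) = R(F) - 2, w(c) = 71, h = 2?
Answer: -1420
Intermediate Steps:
R(V) = -2*V (R(V) = (2*(-1))*V = -2*V)
N(F) = -2 - 2*F (N(F) = -2*F - 2 = -2 - 2*F)
N(9)*w(47) = (-2 - 2*9)*71 = (-2 - 18)*71 = -20*71 = -1420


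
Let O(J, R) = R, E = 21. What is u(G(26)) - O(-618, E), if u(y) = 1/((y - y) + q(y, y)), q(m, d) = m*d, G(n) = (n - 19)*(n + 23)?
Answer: -2470628/117649 ≈ -21.000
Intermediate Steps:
G(n) = (-19 + n)*(23 + n)
q(m, d) = d*m
u(y) = y⁻² (u(y) = 1/((y - y) + y*y) = 1/(0 + y²) = 1/(y²) = y⁻²)
u(G(26)) - O(-618, E) = (-437 + 26² + 4*26)⁻² - 1*21 = (-437 + 676 + 104)⁻² - 21 = 343⁻² - 21 = 1/117649 - 21 = -2470628/117649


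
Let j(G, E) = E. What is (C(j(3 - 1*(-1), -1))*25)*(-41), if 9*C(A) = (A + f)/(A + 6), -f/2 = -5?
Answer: -205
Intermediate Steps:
f = 10 (f = -2*(-5) = 10)
C(A) = (10 + A)/(9*(6 + A)) (C(A) = ((A + 10)/(A + 6))/9 = ((10 + A)/(6 + A))/9 = (10 + A)/(9*(6 + A)))
(C(j(3 - 1*(-1), -1))*25)*(-41) = (((10 - 1)/(9*(6 - 1)))*25)*(-41) = (((⅑)*9/5)*25)*(-41) = (((⅑)*(⅕)*9)*25)*(-41) = ((⅕)*25)*(-41) = 5*(-41) = -205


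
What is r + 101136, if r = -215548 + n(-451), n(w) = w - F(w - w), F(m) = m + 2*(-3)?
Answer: -114857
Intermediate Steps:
F(m) = -6 + m (F(m) = m - 6 = -6 + m)
n(w) = 6 + w (n(w) = w - (-6 + (w - w)) = w - (-6 + 0) = w - 1*(-6) = w + 6 = 6 + w)
r = -215993 (r = -215548 + (6 - 451) = -215548 - 445 = -215993)
r + 101136 = -215993 + 101136 = -114857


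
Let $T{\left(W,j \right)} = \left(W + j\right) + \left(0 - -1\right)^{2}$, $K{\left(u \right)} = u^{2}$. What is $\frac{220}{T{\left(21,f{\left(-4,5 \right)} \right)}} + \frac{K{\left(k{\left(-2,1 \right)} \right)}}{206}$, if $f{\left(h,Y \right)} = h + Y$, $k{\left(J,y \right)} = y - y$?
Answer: $\frac{220}{23} \approx 9.5652$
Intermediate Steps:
$k{\left(J,y \right)} = 0$
$f{\left(h,Y \right)} = Y + h$
$T{\left(W,j \right)} = 1 + W + j$ ($T{\left(W,j \right)} = \left(W + j\right) + \left(0 + 1\right)^{2} = \left(W + j\right) + 1^{2} = \left(W + j\right) + 1 = 1 + W + j$)
$\frac{220}{T{\left(21,f{\left(-4,5 \right)} \right)}} + \frac{K{\left(k{\left(-2,1 \right)} \right)}}{206} = \frac{220}{1 + 21 + \left(5 - 4\right)} + \frac{0^{2}}{206} = \frac{220}{1 + 21 + 1} + 0 \cdot \frac{1}{206} = \frac{220}{23} + 0 = \frac{220}{23}$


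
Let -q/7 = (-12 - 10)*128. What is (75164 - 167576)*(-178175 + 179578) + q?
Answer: -129634324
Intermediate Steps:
q = 19712 (q = -7*(-12 - 10)*128 = -(-154)*128 = -7*(-2816) = 19712)
(75164 - 167576)*(-178175 + 179578) + q = (75164 - 167576)*(-178175 + 179578) + 19712 = -92412*1403 + 19712 = -129654036 + 19712 = -129634324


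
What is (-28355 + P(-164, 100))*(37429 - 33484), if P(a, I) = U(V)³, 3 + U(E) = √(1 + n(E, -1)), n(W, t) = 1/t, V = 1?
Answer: -111966990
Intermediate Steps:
U(E) = -3 (U(E) = -3 + √(1 + 1/(-1)) = -3 + √(1 - 1) = -3 + √0 = -3 + 0 = -3)
P(a, I) = -27 (P(a, I) = (-3)³ = -27)
(-28355 + P(-164, 100))*(37429 - 33484) = (-28355 - 27)*(37429 - 33484) = -28382*3945 = -111966990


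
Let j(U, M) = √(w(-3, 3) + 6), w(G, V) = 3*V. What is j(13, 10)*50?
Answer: 50*√15 ≈ 193.65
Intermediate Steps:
j(U, M) = √15 (j(U, M) = √(3*3 + 6) = √(9 + 6) = √15)
j(13, 10)*50 = √15*50 = 50*√15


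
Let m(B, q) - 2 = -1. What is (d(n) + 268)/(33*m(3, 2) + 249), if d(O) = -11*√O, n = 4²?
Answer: 112/141 ≈ 0.79433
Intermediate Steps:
m(B, q) = 1 (m(B, q) = 2 - 1 = 1)
n = 16
(d(n) + 268)/(33*m(3, 2) + 249) = (-11*√16 + 268)/(33*1 + 249) = (-11*4 + 268)/(33 + 249) = (-44 + 268)/282 = 224*(1/282) = 112/141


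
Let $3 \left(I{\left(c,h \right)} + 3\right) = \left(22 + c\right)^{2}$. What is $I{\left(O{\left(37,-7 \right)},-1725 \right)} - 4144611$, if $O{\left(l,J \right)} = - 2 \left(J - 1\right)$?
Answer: $- \frac{12432398}{3} \approx -4.1441 \cdot 10^{6}$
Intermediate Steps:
$O{\left(l,J \right)} = 2 - 2 J$ ($O{\left(l,J \right)} = - 2 \left(-1 + J\right) = 2 - 2 J$)
$I{\left(c,h \right)} = -3 + \frac{\left(22 + c\right)^{2}}{3}$
$I{\left(O{\left(37,-7 \right)},-1725 \right)} - 4144611 = \left(-3 + \frac{\left(22 + \left(2 - -14\right)\right)^{2}}{3}\right) - 4144611 = \left(-3 + \frac{\left(22 + \left(2 + 14\right)\right)^{2}}{3}\right) - 4144611 = \left(-3 + \frac{\left(22 + 16\right)^{2}}{3}\right) - 4144611 = \left(-3 + \frac{38^{2}}{3}\right) - 4144611 = \left(-3 + \frac{1}{3} \cdot 1444\right) - 4144611 = \left(-3 + \frac{1444}{3}\right) - 4144611 = \frac{1435}{3} - 4144611 = - \frac{12432398}{3}$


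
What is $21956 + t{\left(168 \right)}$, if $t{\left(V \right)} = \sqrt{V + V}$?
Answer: $21956 + 4 \sqrt{21} \approx 21974.0$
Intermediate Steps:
$t{\left(V \right)} = \sqrt{2} \sqrt{V}$ ($t{\left(V \right)} = \sqrt{2 V} = \sqrt{2} \sqrt{V}$)
$21956 + t{\left(168 \right)} = 21956 + \sqrt{2} \sqrt{168} = 21956 + \sqrt{2} \cdot 2 \sqrt{42} = 21956 + 4 \sqrt{21}$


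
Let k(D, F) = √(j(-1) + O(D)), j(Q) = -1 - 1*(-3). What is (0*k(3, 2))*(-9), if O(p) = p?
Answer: 0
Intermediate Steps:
j(Q) = 2 (j(Q) = -1 + 3 = 2)
k(D, F) = √(2 + D)
(0*k(3, 2))*(-9) = (0*√(2 + 3))*(-9) = (0*√5)*(-9) = 0*(-9) = 0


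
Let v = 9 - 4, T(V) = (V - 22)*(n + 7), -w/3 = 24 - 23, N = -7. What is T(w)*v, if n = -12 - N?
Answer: -250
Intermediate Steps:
n = -5 (n = -12 - 1*(-7) = -12 + 7 = -5)
w = -3 (w = -3*(24 - 23) = -3*1 = -3)
T(V) = -44 + 2*V (T(V) = (V - 22)*(-5 + 7) = (-22 + V)*2 = -44 + 2*V)
v = 5
T(w)*v = (-44 + 2*(-3))*5 = (-44 - 6)*5 = -50*5 = -250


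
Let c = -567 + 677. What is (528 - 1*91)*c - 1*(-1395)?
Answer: 49465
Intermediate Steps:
c = 110
(528 - 1*91)*c - 1*(-1395) = (528 - 1*91)*110 - 1*(-1395) = (528 - 91)*110 + 1395 = 437*110 + 1395 = 48070 + 1395 = 49465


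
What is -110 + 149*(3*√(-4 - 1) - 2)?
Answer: -408 + 447*I*√5 ≈ -408.0 + 999.52*I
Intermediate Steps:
-110 + 149*(3*√(-4 - 1) - 2) = -110 + 149*(3*√(-5) - 2) = -110 + 149*(3*(I*√5) - 2) = -110 + 149*(3*I*√5 - 2) = -110 + 149*(-2 + 3*I*√5) = -110 + (-298 + 447*I*√5) = -408 + 447*I*√5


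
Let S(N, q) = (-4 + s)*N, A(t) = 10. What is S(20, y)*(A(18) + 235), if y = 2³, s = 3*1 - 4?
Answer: -24500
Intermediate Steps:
s = -1 (s = 3 - 4 = -1)
y = 8
S(N, q) = -5*N (S(N, q) = (-4 - 1)*N = -5*N)
S(20, y)*(A(18) + 235) = (-5*20)*(10 + 235) = -100*245 = -24500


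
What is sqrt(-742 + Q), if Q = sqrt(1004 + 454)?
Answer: sqrt(-742 + 27*sqrt(2)) ≈ 26.53*I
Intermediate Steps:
Q = 27*sqrt(2) (Q = sqrt(1458) = 27*sqrt(2) ≈ 38.184)
sqrt(-742 + Q) = sqrt(-742 + 27*sqrt(2))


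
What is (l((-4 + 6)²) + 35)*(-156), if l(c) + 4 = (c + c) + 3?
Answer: -6552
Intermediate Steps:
l(c) = -1 + 2*c (l(c) = -4 + ((c + c) + 3) = -4 + (2*c + 3) = -4 + (3 + 2*c) = -1 + 2*c)
(l((-4 + 6)²) + 35)*(-156) = ((-1 + 2*(-4 + 6)²) + 35)*(-156) = ((-1 + 2*2²) + 35)*(-156) = ((-1 + 2*4) + 35)*(-156) = ((-1 + 8) + 35)*(-156) = (7 + 35)*(-156) = 42*(-156) = -6552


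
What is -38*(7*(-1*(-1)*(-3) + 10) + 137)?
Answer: -7068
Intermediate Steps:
-38*(7*(-1*(-1)*(-3) + 10) + 137) = -38*(7*(1*(-3) + 10) + 137) = -38*(7*(-3 + 10) + 137) = -38*(7*7 + 137) = -38*(49 + 137) = -38*186 = -7068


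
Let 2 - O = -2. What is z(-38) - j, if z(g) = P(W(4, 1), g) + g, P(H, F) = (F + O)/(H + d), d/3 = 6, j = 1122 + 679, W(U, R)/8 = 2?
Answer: -1840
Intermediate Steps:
O = 4 (O = 2 - 1*(-2) = 2 + 2 = 4)
W(U, R) = 16 (W(U, R) = 8*2 = 16)
j = 1801
d = 18 (d = 3*6 = 18)
P(H, F) = (4 + F)/(18 + H) (P(H, F) = (F + 4)/(H + 18) = (4 + F)/(18 + H))
z(g) = 2/17 + 35*g/34 (z(g) = (4 + g)/(18 + 16) + g = (4 + g)/34 + g = (2/17 + g/34) + g = 2/17 + 35*g/34)
z(-38) - j = (2/17 + (35/34)*(-38)) - 1*1801 = (2/17 - 665/17) - 1801 = -39 - 1801 = -1840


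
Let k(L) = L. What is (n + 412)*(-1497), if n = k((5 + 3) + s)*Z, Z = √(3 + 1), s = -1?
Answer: -637722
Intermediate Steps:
Z = 2 (Z = √4 = 2)
n = 14 (n = ((5 + 3) - 1)*2 = (8 - 1)*2 = 7*2 = 14)
(n + 412)*(-1497) = (14 + 412)*(-1497) = 426*(-1497) = -637722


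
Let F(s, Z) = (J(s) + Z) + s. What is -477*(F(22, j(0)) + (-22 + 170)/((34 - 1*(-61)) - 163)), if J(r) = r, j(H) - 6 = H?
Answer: -387801/17 ≈ -22812.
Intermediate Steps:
j(H) = 6 + H
F(s, Z) = Z + 2*s (F(s, Z) = (s + Z) + s = (Z + s) + s = Z + 2*s)
-477*(F(22, j(0)) + (-22 + 170)/((34 - 1*(-61)) - 163)) = -477*(((6 + 0) + 2*22) + (-22 + 170)/((34 - 1*(-61)) - 163)) = -477*((6 + 44) + 148/((34 + 61) - 163)) = -477*(50 + 148/(95 - 163)) = -477*(50 + 148/(-68)) = -477*(50 + 148*(-1/68)) = -477*(50 - 37/17) = -477*813/17 = -387801/17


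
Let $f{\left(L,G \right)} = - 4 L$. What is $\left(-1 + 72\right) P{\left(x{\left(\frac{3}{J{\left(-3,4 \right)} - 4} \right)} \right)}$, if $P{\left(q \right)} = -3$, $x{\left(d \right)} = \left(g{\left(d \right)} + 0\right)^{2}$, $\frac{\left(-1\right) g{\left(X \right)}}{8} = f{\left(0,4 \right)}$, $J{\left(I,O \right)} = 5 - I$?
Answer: $-213$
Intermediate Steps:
$g{\left(X \right)} = 0$ ($g{\left(X \right)} = - 8 \left(\left(-4\right) 0\right) = \left(-8\right) 0 = 0$)
$x{\left(d \right)} = 0$ ($x{\left(d \right)} = \left(0 + 0\right)^{2} = 0^{2} = 0$)
$\left(-1 + 72\right) P{\left(x{\left(\frac{3}{J{\left(-3,4 \right)} - 4} \right)} \right)} = \left(-1 + 72\right) \left(-3\right) = 71 \left(-3\right) = -213$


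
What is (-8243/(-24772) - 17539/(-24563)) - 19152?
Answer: -1059351752705/55315876 ≈ -19151.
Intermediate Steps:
(-8243/(-24772) - 17539/(-24563)) - 19152 = (-8243*(-1/24772) - 17539*(-1/24563)) - 19152 = (8243/24772 + 17539/24563) - 19152 = 57904447/55315876 - 19152 = -1059351752705/55315876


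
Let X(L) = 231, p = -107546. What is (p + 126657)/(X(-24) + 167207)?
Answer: 19111/167438 ≈ 0.11414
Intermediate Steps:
(p + 126657)/(X(-24) + 167207) = (-107546 + 126657)/(231 + 167207) = 19111/167438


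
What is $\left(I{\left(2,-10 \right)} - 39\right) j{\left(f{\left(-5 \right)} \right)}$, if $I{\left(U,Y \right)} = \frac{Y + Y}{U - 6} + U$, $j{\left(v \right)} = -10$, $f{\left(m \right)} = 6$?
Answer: $320$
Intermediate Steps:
$I{\left(U,Y \right)} = U + \frac{2 Y}{-6 + U}$ ($I{\left(U,Y \right)} = \frac{2 Y}{-6 + U} + U = U + \frac{2 Y}{-6 + U}$)
$\left(I{\left(2,-10 \right)} - 39\right) j{\left(f{\left(-5 \right)} \right)} = \left(\frac{2^{2} - 12 + 2 \left(-10\right)}{-6 + 2} - 39\right) \left(-10\right) = \left(\frac{4 - 12 - 20}{-4} - 39\right) \left(-10\right) = \left(\left(- \frac{1}{4}\right) \left(-28\right) - 39\right) \left(-10\right) = \left(7 - 39\right) \left(-10\right) = \left(-32\right) \left(-10\right) = 320$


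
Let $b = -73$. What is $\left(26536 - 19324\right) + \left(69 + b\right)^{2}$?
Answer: $7228$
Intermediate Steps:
$\left(26536 - 19324\right) + \left(69 + b\right)^{2} = \left(26536 - 19324\right) + \left(69 - 73\right)^{2} = 7212 + \left(-4\right)^{2} = 7212 + 16 = 7228$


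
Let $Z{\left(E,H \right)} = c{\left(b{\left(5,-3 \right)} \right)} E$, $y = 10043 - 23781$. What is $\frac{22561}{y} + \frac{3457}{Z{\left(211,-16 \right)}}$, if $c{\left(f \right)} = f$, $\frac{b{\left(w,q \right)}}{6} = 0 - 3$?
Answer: $- \frac{33294736}{13044231} \approx -2.5524$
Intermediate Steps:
$b{\left(w,q \right)} = -18$ ($b{\left(w,q \right)} = 6 \left(0 - 3\right) = 6 \left(-3\right) = -18$)
$y = -13738$ ($y = 10043 - 23781 = -13738$)
$Z{\left(E,H \right)} = - 18 E$
$\frac{22561}{y} + \frac{3457}{Z{\left(211,-16 \right)}} = \frac{22561}{-13738} + \frac{3457}{\left(-18\right) 211} = 22561 \left(- \frac{1}{13738}\right) + \frac{3457}{-3798} = - \frac{22561}{13738} + 3457 \left(- \frac{1}{3798}\right) = - \frac{22561}{13738} - \frac{3457}{3798} = - \frac{33294736}{13044231}$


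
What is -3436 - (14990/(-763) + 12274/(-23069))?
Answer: -3536711160/1035391 ≈ -3415.8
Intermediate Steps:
-3436 - (14990/(-763) + 12274/(-23069)) = -3436 - (14990*(-1/763) + 12274*(-1/23069)) = -3436 - (-14990/763 - 722/1357) = -3436 - 1*(-20892316/1035391) = -3436 + 20892316/1035391 = -3536711160/1035391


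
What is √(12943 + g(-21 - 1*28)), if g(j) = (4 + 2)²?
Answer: √12979 ≈ 113.93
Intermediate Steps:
g(j) = 36 (g(j) = 6² = 36)
√(12943 + g(-21 - 1*28)) = √(12943 + 36) = √12979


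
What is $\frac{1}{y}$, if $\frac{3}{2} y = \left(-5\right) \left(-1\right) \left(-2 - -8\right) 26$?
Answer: $\frac{1}{520} \approx 0.0019231$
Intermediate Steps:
$y = 520$ ($y = \frac{2 \left(-5\right) \left(-1\right) \left(-2 - -8\right) 26}{3} = \frac{2 \cdot 5 \left(-2 + 8\right) 26}{3} = \frac{2 \cdot 5 \cdot 6 \cdot 26}{3} = \frac{2 \cdot 30 \cdot 26}{3} = \frac{2}{3} \cdot 780 = 520$)
$\frac{1}{y} = \frac{1}{520}$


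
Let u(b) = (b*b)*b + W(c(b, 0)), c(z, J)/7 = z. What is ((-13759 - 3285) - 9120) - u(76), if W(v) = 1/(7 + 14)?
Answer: -9767941/21 ≈ -4.6514e+5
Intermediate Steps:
c(z, J) = 7*z
W(v) = 1/21
u(b) = 1/21 + b³ (u(b) = (b*b)*b + 1/21 = b²*b + 1/21 = b³ + 1/21 = 1/21 + b³)
((-13759 - 3285) - 9120) - u(76) = ((-13759 - 3285) - 9120) - (1/21 + 76³) = (-17044 - 9120) - (1/21 + 438976) = -26164 - 1*9218497/21 = -26164 - 9218497/21 = -9767941/21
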